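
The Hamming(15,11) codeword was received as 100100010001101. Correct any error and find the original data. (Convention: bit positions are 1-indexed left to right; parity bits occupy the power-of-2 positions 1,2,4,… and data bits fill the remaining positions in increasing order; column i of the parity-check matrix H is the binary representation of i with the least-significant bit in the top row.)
Syndrome s = H · r^T (mod 2), r = 100100010001101:
  s[0] = (101010101010101)·(100100010001101) mod 2 = 1+0+0+0+0+0+0+0+0+0+0+0+1+0+1 mod 2 = 1
  s[1] = (011001100110011)·(100100010001101) mod 2 = 0+0+0+0+0+0+0+0+0+0+0+0+0+0+1 mod 2 = 1
  s[2] = (000111100001111)·(100100010001101) mod 2 = 0+0+0+1+0+0+0+0+0+0+0+1+1+0+1 mod 2 = 0
  s[3] = (000000011111111)·(100100010001101) mod 2 = 0+0+0+0+0+0+0+1+0+0+0+1+1+0+1 mod 2 = 0
Syndrome = 1100
Column 3 of H equals this syndrome → error at bit 3 (1-indexed).
Flip bit 3: 100100010001101 → 101100010001101
Extract data bits at positions {3,5,6,7,9,10,11,12,13,14,15}: 10000001101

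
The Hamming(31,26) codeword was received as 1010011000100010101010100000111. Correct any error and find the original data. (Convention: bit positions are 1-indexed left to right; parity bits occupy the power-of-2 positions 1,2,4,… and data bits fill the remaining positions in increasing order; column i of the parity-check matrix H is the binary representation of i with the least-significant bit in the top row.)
Syndrome s = H · r^T (mod 2), r = 1010011000100010101010100000111:
  s[0] = (1010101010101010101010101010101)·(1010011000100010101010100000111) mod 2 = 1+0+1+0+0+0+1+0+0+0+1+0+0+0+1+0+1+0+1+0+1+0+1+0+0+0+0+0+1+0+1 mod 2 = 1
  s[1] = (0110011001100110011001100110011)·(1010011000100010101010100000111) mod 2 = 0+0+1+0+0+1+1+0+0+0+1+0+0+0+1+0+0+0+1+0+0+0+1+0+0+0+0+0+0+1+1 mod 2 = 1
  s[2] = (0001111000011110000111100001111)·(1010011000100010101010100000111) mod 2 = 0+0+0+0+0+1+1+0+0+0+0+0+0+0+1+0+0+0+0+0+1+0+1+0+0+0+0+0+1+1+1 mod 2 = 0
  s[3] = (0000000111111110000000011111111)·(1010011000100010101010100000111) mod 2 = 0+0+0+0+0+0+0+0+0+0+1+0+0+0+1+0+0+0+0+0+0+0+0+0+0+0+0+0+1+1+1 mod 2 = 1
  s[4] = (0000000000000001111111111111111)·(1010011000100010101010100000111) mod 2 = 0+0+0+0+0+0+0+0+0+0+0+0+0+0+0+0+1+0+1+0+1+0+1+0+0+0+0+0+1+1+1 mod 2 = 1
Syndrome = 11011
Column 27 of H equals this syndrome → error at bit 27 (1-indexed).
Flip bit 27: 1010011000100010101010100000111 → 1010011000100010101010100010111
Extract data bits at positions {3,5,6,7,9,10,11,12,13,14,15,17,18,19,20,21,22,23,24,25,26,27,28,29,30,31}: 10110010001101010100010111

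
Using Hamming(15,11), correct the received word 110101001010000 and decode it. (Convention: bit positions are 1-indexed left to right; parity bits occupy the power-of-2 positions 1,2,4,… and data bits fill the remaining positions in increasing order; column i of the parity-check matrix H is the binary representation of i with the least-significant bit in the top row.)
Syndrome s = H · r^T (mod 2), r = 110101001010000:
  s[0] = (101010101010101)·(110101001010000) mod 2 = 1+0+0+0+0+0+0+0+1+0+1+0+0+0+0 mod 2 = 1
  s[1] = (011001100110011)·(110101001010000) mod 2 = 0+1+0+0+0+1+0+0+0+0+1+0+0+0+0 mod 2 = 1
  s[2] = (000111100001111)·(110101001010000) mod 2 = 0+0+0+1+0+1+0+0+0+0+0+0+0+0+0 mod 2 = 0
  s[3] = (000000011111111)·(110101001010000) mod 2 = 0+0+0+0+0+0+0+0+1+0+1+0+0+0+0 mod 2 = 0
Syndrome = 1100
Column 3 of H equals this syndrome → error at bit 3 (1-indexed).
Flip bit 3: 110101001010000 → 111101001010000
Extract data bits at positions {3,5,6,7,9,10,11,12,13,14,15}: 10101010000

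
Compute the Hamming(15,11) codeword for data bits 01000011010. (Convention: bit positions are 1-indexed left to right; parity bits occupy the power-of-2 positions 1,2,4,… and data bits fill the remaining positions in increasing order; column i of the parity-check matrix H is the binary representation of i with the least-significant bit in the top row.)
Codeword c = d · G (mod 2), d = 01000011010:
  c[0] = d·G[:,0] = (01000011010)·(11011010101) mod 2 = 0+1+0+0+0+0+1+0+0+0+0 mod 2 = 0
  c[1] = d·G[:,1] = (01000011010)·(10110110011) mod 2 = 0+0+0+0+0+0+1+0+0+1+0 mod 2 = 0
  c[2] = d·G[:,2] = (01000011010)·(10000000000) mod 2 = 0+0+0+0+0+0+0+0+0+0+0 mod 2 = 0
  c[3] = d·G[:,3] = (01000011010)·(01110001111) mod 2 = 0+1+0+0+0+0+0+1+0+1+0 mod 2 = 1
  c[4] = d·G[:,4] = (01000011010)·(01000000000) mod 2 = 0+1+0+0+0+0+0+0+0+0+0 mod 2 = 1
  c[5] = d·G[:,5] = (01000011010)·(00100000000) mod 2 = 0+0+0+0+0+0+0+0+0+0+0 mod 2 = 0
  c[6] = d·G[:,6] = (01000011010)·(00010000000) mod 2 = 0+0+0+0+0+0+0+0+0+0+0 mod 2 = 0
  c[7] = d·G[:,7] = (01000011010)·(00001111111) mod 2 = 0+0+0+0+0+0+1+1+0+1+0 mod 2 = 1
  c[8] = d·G[:,8] = (01000011010)·(00001000000) mod 2 = 0+0+0+0+0+0+0+0+0+0+0 mod 2 = 0
  c[9] = d·G[:,9] = (01000011010)·(00000100000) mod 2 = 0+0+0+0+0+0+0+0+0+0+0 mod 2 = 0
  c[10] = d·G[:,10] = (01000011010)·(00000010000) mod 2 = 0+0+0+0+0+0+1+0+0+0+0 mod 2 = 1
  c[11] = d·G[:,11] = (01000011010)·(00000001000) mod 2 = 0+0+0+0+0+0+0+1+0+0+0 mod 2 = 1
  c[12] = d·G[:,12] = (01000011010)·(00000000100) mod 2 = 0+0+0+0+0+0+0+0+0+0+0 mod 2 = 0
  c[13] = d·G[:,13] = (01000011010)·(00000000010) mod 2 = 0+0+0+0+0+0+0+0+0+1+0 mod 2 = 1
  c[14] = d·G[:,14] = (01000011010)·(00000000001) mod 2 = 0+0+0+0+0+0+0+0+0+0+0 mod 2 = 0
Codeword = 000110010011010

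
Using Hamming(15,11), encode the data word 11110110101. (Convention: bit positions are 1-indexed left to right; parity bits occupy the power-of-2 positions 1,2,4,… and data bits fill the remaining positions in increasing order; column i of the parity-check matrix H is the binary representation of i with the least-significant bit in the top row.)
Codeword c = d · G (mod 2), d = 11110110101:
  c[0] = d·G[:,0] = (11110110101)·(11011010101) mod 2 = 1+1+0+1+0+0+1+0+1+0+1 mod 2 = 0
  c[1] = d·G[:,1] = (11110110101)·(10110110011) mod 2 = 1+0+1+1+0+1+1+0+0+0+1 mod 2 = 0
  c[2] = d·G[:,2] = (11110110101)·(10000000000) mod 2 = 1+0+0+0+0+0+0+0+0+0+0 mod 2 = 1
  c[3] = d·G[:,3] = (11110110101)·(01110001111) mod 2 = 0+1+1+1+0+0+0+0+1+0+1 mod 2 = 1
  c[4] = d·G[:,4] = (11110110101)·(01000000000) mod 2 = 0+1+0+0+0+0+0+0+0+0+0 mod 2 = 1
  c[5] = d·G[:,5] = (11110110101)·(00100000000) mod 2 = 0+0+1+0+0+0+0+0+0+0+0 mod 2 = 1
  c[6] = d·G[:,6] = (11110110101)·(00010000000) mod 2 = 0+0+0+1+0+0+0+0+0+0+0 mod 2 = 1
  c[7] = d·G[:,7] = (11110110101)·(00001111111) mod 2 = 0+0+0+0+0+1+1+0+1+0+1 mod 2 = 0
  c[8] = d·G[:,8] = (11110110101)·(00001000000) mod 2 = 0+0+0+0+0+0+0+0+0+0+0 mod 2 = 0
  c[9] = d·G[:,9] = (11110110101)·(00000100000) mod 2 = 0+0+0+0+0+1+0+0+0+0+0 mod 2 = 1
  c[10] = d·G[:,10] = (11110110101)·(00000010000) mod 2 = 0+0+0+0+0+0+1+0+0+0+0 mod 2 = 1
  c[11] = d·G[:,11] = (11110110101)·(00000001000) mod 2 = 0+0+0+0+0+0+0+0+0+0+0 mod 2 = 0
  c[12] = d·G[:,12] = (11110110101)·(00000000100) mod 2 = 0+0+0+0+0+0+0+0+1+0+0 mod 2 = 1
  c[13] = d·G[:,13] = (11110110101)·(00000000010) mod 2 = 0+0+0+0+0+0+0+0+0+0+0 mod 2 = 0
  c[14] = d·G[:,14] = (11110110101)·(00000000001) mod 2 = 0+0+0+0+0+0+0+0+0+0+1 mod 2 = 1
Codeword = 001111100110101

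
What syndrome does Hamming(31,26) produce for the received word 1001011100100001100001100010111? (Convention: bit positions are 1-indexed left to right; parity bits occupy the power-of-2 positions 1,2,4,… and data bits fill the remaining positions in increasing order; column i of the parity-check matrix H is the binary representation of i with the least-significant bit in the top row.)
Syndrome s = H · r^T (mod 2), r = 1001011100100001100001100010111:
  s[0] = (1010101010101010101010101010101)·(1001011100100001100001100010111) mod 2 = 1+0+0+0+0+0+1+0+0+0+1+0+0+0+0+0+1+0+0+0+0+0+1+0+0+0+1+0+1+0+1 mod 2 = 0
  s[1] = (0110011001100110011001100110011)·(1001011100100001100001100010111) mod 2 = 0+0+0+0+0+1+1+0+0+0+1+0+0+0+0+0+0+0+0+0+0+1+1+0+0+0+1+0+0+1+1 mod 2 = 0
  s[2] = (0001111000011110000111100001111)·(1001011100100001100001100010111) mod 2 = 0+0+0+1+0+1+1+0+0+0+0+0+0+0+0+0+0+0+0+0+0+1+1+0+0+0+0+0+1+1+1 mod 2 = 0
  s[3] = (0000000111111110000000011111111)·(1001011100100001100001100010111) mod 2 = 0+0+0+0+0+0+0+1+0+0+1+0+0+0+0+0+0+0+0+0+0+0+0+0+0+0+1+0+1+1+1 mod 2 = 0
  s[4] = (0000000000000001111111111111111)·(1001011100100001100001100010111) mod 2 = 0+0+0+0+0+0+0+0+0+0+0+0+0+0+0+1+1+0+0+0+0+1+1+0+0+0+1+0+1+1+1 mod 2 = 0
Syndrome = 00000
s = 0: no error detected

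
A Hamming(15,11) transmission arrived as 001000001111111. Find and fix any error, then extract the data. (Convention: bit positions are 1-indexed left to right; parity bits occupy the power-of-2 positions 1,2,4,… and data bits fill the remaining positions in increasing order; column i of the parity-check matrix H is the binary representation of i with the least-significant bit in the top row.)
Syndrome s = H · r^T (mod 2), r = 001000001111111:
  s[0] = (101010101010101)·(001000001111111) mod 2 = 0+0+1+0+0+0+0+0+1+0+1+0+1+0+1 mod 2 = 1
  s[1] = (011001100110011)·(001000001111111) mod 2 = 0+0+1+0+0+0+0+0+0+1+1+0+0+1+1 mod 2 = 1
  s[2] = (000111100001111)·(001000001111111) mod 2 = 0+0+0+0+0+0+0+0+0+0+0+1+1+1+1 mod 2 = 0
  s[3] = (000000011111111)·(001000001111111) mod 2 = 0+0+0+0+0+0+0+0+1+1+1+1+1+1+1 mod 2 = 1
Syndrome = 1101
Column 11 of H equals this syndrome → error at bit 11 (1-indexed).
Flip bit 11: 001000001111111 → 001000001101111
Extract data bits at positions {3,5,6,7,9,10,11,12,13,14,15}: 10001101111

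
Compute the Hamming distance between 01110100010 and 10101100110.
XOR = 11011000100, count of 1s = 5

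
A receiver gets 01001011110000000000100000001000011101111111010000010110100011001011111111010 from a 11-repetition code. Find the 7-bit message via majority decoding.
Split into 11-bit blocks and majority-vote each:
  block 1 = 01001011110: 6 ones, 5 zeros → 1
  block 2 = 00000000010: 1 ones, 10 zeros → 0
  block 3 = 00000010000: 1 ones, 10 zeros → 0
  block 4 = 11101111111: 10 ones, 1 zeros → 1
  block 5 = 01000001011: 4 ones, 7 zeros → 0
  block 6 = 01000110010: 4 ones, 7 zeros → 0
  block 7 = 11111111010: 9 ones, 2 zeros → 1
Decoded = 1001001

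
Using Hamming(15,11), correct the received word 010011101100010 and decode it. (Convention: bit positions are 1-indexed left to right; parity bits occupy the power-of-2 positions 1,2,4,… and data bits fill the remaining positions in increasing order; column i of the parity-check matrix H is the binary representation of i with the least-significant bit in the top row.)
Syndrome s = H · r^T (mod 2), r = 010011101100010:
  s[0] = (101010101010101)·(010011101100010) mod 2 = 0+0+0+0+1+0+1+0+1+0+0+0+0+0+0 mod 2 = 1
  s[1] = (011001100110011)·(010011101100010) mod 2 = 0+1+0+0+0+1+1+0+0+1+0+0+0+1+0 mod 2 = 1
  s[2] = (000111100001111)·(010011101100010) mod 2 = 0+0+0+0+1+1+1+0+0+0+0+0+0+1+0 mod 2 = 0
  s[3] = (000000011111111)·(010011101100010) mod 2 = 0+0+0+0+0+0+0+0+1+1+0+0+0+1+0 mod 2 = 1
Syndrome = 1101
Column 11 of H equals this syndrome → error at bit 11 (1-indexed).
Flip bit 11: 010011101100010 → 010011101110010
Extract data bits at positions {3,5,6,7,9,10,11,12,13,14,15}: 01111110010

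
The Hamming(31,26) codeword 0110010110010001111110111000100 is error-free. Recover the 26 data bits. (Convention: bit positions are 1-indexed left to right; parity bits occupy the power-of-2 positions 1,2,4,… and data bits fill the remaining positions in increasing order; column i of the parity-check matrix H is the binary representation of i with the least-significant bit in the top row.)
Parity bits occupy power-of-2 positions; data bits are at positions {3,5,6,7,9,10,11,12,13,14,15,17,18,19,20,21,22,23,24,25,26,27,28,29,30,31} (1-indexed).
Extract: c[3]=1 c[5]=0 c[6]=1 c[7]=0 c[9]=1 c[10]=0 c[11]=0 c[12]=1 c[13]=0 c[14]=0 c[15]=0 c[17]=1 c[18]=1 c[19]=1 c[20]=1 c[21]=1 c[22]=0 c[23]=1 c[24]=1 c[25]=1 c[26]=0 c[27]=0 c[28]=0 c[29]=1 c[30]=0 c[31]=0
Data = 10101001000111110111000100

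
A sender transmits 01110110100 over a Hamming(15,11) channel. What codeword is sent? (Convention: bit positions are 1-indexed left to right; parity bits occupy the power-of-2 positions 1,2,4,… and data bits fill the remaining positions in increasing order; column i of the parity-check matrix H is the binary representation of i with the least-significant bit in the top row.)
Codeword c = d · G (mod 2), d = 01110110100:
  c[0] = d·G[:,0] = (01110110100)·(11011010101) mod 2 = 0+1+0+1+0+0+1+0+1+0+0 mod 2 = 0
  c[1] = d·G[:,1] = (01110110100)·(10110110011) mod 2 = 0+0+1+1+0+1+1+0+0+0+0 mod 2 = 0
  c[2] = d·G[:,2] = (01110110100)·(10000000000) mod 2 = 0+0+0+0+0+0+0+0+0+0+0 mod 2 = 0
  c[3] = d·G[:,3] = (01110110100)·(01110001111) mod 2 = 0+1+1+1+0+0+0+0+1+0+0 mod 2 = 0
  c[4] = d·G[:,4] = (01110110100)·(01000000000) mod 2 = 0+1+0+0+0+0+0+0+0+0+0 mod 2 = 1
  c[5] = d·G[:,5] = (01110110100)·(00100000000) mod 2 = 0+0+1+0+0+0+0+0+0+0+0 mod 2 = 1
  c[6] = d·G[:,6] = (01110110100)·(00010000000) mod 2 = 0+0+0+1+0+0+0+0+0+0+0 mod 2 = 1
  c[7] = d·G[:,7] = (01110110100)·(00001111111) mod 2 = 0+0+0+0+0+1+1+0+1+0+0 mod 2 = 1
  c[8] = d·G[:,8] = (01110110100)·(00001000000) mod 2 = 0+0+0+0+0+0+0+0+0+0+0 mod 2 = 0
  c[9] = d·G[:,9] = (01110110100)·(00000100000) mod 2 = 0+0+0+0+0+1+0+0+0+0+0 mod 2 = 1
  c[10] = d·G[:,10] = (01110110100)·(00000010000) mod 2 = 0+0+0+0+0+0+1+0+0+0+0 mod 2 = 1
  c[11] = d·G[:,11] = (01110110100)·(00000001000) mod 2 = 0+0+0+0+0+0+0+0+0+0+0 mod 2 = 0
  c[12] = d·G[:,12] = (01110110100)·(00000000100) mod 2 = 0+0+0+0+0+0+0+0+1+0+0 mod 2 = 1
  c[13] = d·G[:,13] = (01110110100)·(00000000010) mod 2 = 0+0+0+0+0+0+0+0+0+0+0 mod 2 = 0
  c[14] = d·G[:,14] = (01110110100)·(00000000001) mod 2 = 0+0+0+0+0+0+0+0+0+0+0 mod 2 = 0
Codeword = 000011110110100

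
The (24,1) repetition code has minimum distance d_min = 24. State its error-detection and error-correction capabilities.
Detection only: up to d_min − 1 = 23 errors.
Correction: up to ⌊(d_min − 1)/2⌋ = ⌊23/2⌋ = 11 errors.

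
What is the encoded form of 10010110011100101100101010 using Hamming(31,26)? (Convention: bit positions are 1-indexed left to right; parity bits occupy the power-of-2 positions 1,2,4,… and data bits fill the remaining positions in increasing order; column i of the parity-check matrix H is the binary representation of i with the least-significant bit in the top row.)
Codeword c = d · G (mod 2), d = 10010110011100101100101010:
  c[0] = d·G[:,0] = (10010110011100101100101010)·(11011010101101010101010101) mod 2 = 1+0+0+1+0+0+1+0+0+0+1+1+0+0+0+0+0+1+0+0+0+0+0+0+0+0 mod 2 = 0
  c[1] = d·G[:,1] = (10010110011100101100101010)·(10110110011011001100110011) mod 2 = 1+0+0+1+0+1+1+0+0+1+1+0+0+0+0+0+1+1+0+0+1+0+0+0+1+0 mod 2 = 0
  c[2] = d·G[:,2] = (10010110011100101100101010)·(10000000000000000000000000) mod 2 = 1+0+0+0+0+0+0+0+0+0+0+0+0+0+0+0+0+0+0+0+0+0+0+0+0+0 mod 2 = 1
  c[3] = d·G[:,3] = (10010110011100101100101010)·(01110001111000111100001111) mod 2 = 0+0+0+1+0+0+0+0+0+1+1+0+0+0+1+0+1+1+0+0+0+0+1+0+1+0 mod 2 = 0
  c[4] = d·G[:,4] = (10010110011100101100101010)·(01000000000000000000000000) mod 2 = 0+0+0+0+0+0+0+0+0+0+0+0+0+0+0+0+0+0+0+0+0+0+0+0+0+0 mod 2 = 0
  c[5] = d·G[:,5] = (10010110011100101100101010)·(00100000000000000000000000) mod 2 = 0+0+0+0+0+0+0+0+0+0+0+0+0+0+0+0+0+0+0+0+0+0+0+0+0+0 mod 2 = 0
  c[6] = d·G[:,6] = (10010110011100101100101010)·(00010000000000000000000000) mod 2 = 0+0+0+1+0+0+0+0+0+0+0+0+0+0+0+0+0+0+0+0+0+0+0+0+0+0 mod 2 = 1
  c[7] = d·G[:,7] = (10010110011100101100101010)·(00001111111000000011111111) mod 2 = 0+0+0+0+0+1+1+0+0+1+1+0+0+0+0+0+0+0+0+0+1+0+1+0+1+0 mod 2 = 1
  c[8] = d·G[:,8] = (10010110011100101100101010)·(00001000000000000000000000) mod 2 = 0+0+0+0+0+0+0+0+0+0+0+0+0+0+0+0+0+0+0+0+0+0+0+0+0+0 mod 2 = 0
  c[9] = d·G[:,9] = (10010110011100101100101010)·(00000100000000000000000000) mod 2 = 0+0+0+0+0+1+0+0+0+0+0+0+0+0+0+0+0+0+0+0+0+0+0+0+0+0 mod 2 = 1
  c[10] = d·G[:,10] = (10010110011100101100101010)·(00000010000000000000000000) mod 2 = 0+0+0+0+0+0+1+0+0+0+0+0+0+0+0+0+0+0+0+0+0+0+0+0+0+0 mod 2 = 1
  c[11] = d·G[:,11] = (10010110011100101100101010)·(00000001000000000000000000) mod 2 = 0+0+0+0+0+0+0+0+0+0+0+0+0+0+0+0+0+0+0+0+0+0+0+0+0+0 mod 2 = 0
  c[12] = d·G[:,12] = (10010110011100101100101010)·(00000000100000000000000000) mod 2 = 0+0+0+0+0+0+0+0+0+0+0+0+0+0+0+0+0+0+0+0+0+0+0+0+0+0 mod 2 = 0
  c[13] = d·G[:,13] = (10010110011100101100101010)·(00000000010000000000000000) mod 2 = 0+0+0+0+0+0+0+0+0+1+0+0+0+0+0+0+0+0+0+0+0+0+0+0+0+0 mod 2 = 1
  c[14] = d·G[:,14] = (10010110011100101100101010)·(00000000001000000000000000) mod 2 = 0+0+0+0+0+0+0+0+0+0+1+0+0+0+0+0+0+0+0+0+0+0+0+0+0+0 mod 2 = 1
  c[15] = d·G[:,15] = (10010110011100101100101010)·(00000000000111111111111111) mod 2 = 0+0+0+0+0+0+0+0+0+0+0+1+0+0+1+0+1+1+0+0+1+0+1+0+1+0 mod 2 = 1
  c[16] = d·G[:,16] = (10010110011100101100101010)·(00000000000100000000000000) mod 2 = 0+0+0+0+0+0+0+0+0+0+0+1+0+0+0+0+0+0+0+0+0+0+0+0+0+0 mod 2 = 1
  c[17] = d·G[:,17] = (10010110011100101100101010)·(00000000000010000000000000) mod 2 = 0+0+0+0+0+0+0+0+0+0+0+0+0+0+0+0+0+0+0+0+0+0+0+0+0+0 mod 2 = 0
  c[18] = d·G[:,18] = (10010110011100101100101010)·(00000000000001000000000000) mod 2 = 0+0+0+0+0+0+0+0+0+0+0+0+0+0+0+0+0+0+0+0+0+0+0+0+0+0 mod 2 = 0
  c[19] = d·G[:,19] = (10010110011100101100101010)·(00000000000000100000000000) mod 2 = 0+0+0+0+0+0+0+0+0+0+0+0+0+0+1+0+0+0+0+0+0+0+0+0+0+0 mod 2 = 1
  c[20] = d·G[:,20] = (10010110011100101100101010)·(00000000000000010000000000) mod 2 = 0+0+0+0+0+0+0+0+0+0+0+0+0+0+0+0+0+0+0+0+0+0+0+0+0+0 mod 2 = 0
  c[21] = d·G[:,21] = (10010110011100101100101010)·(00000000000000001000000000) mod 2 = 0+0+0+0+0+0+0+0+0+0+0+0+0+0+0+0+1+0+0+0+0+0+0+0+0+0 mod 2 = 1
  c[22] = d·G[:,22] = (10010110011100101100101010)·(00000000000000000100000000) mod 2 = 0+0+0+0+0+0+0+0+0+0+0+0+0+0+0+0+0+1+0+0+0+0+0+0+0+0 mod 2 = 1
  c[23] = d·G[:,23] = (10010110011100101100101010)·(00000000000000000010000000) mod 2 = 0+0+0+0+0+0+0+0+0+0+0+0+0+0+0+0+0+0+0+0+0+0+0+0+0+0 mod 2 = 0
  c[24] = d·G[:,24] = (10010110011100101100101010)·(00000000000000000001000000) mod 2 = 0+0+0+0+0+0+0+0+0+0+0+0+0+0+0+0+0+0+0+0+0+0+0+0+0+0 mod 2 = 0
  c[25] = d·G[:,25] = (10010110011100101100101010)·(00000000000000000000100000) mod 2 = 0+0+0+0+0+0+0+0+0+0+0+0+0+0+0+0+0+0+0+0+1+0+0+0+0+0 mod 2 = 1
  c[26] = d·G[:,26] = (10010110011100101100101010)·(00000000000000000000010000) mod 2 = 0+0+0+0+0+0+0+0+0+0+0+0+0+0+0+0+0+0+0+0+0+0+0+0+0+0 mod 2 = 0
  c[27] = d·G[:,27] = (10010110011100101100101010)·(00000000000000000000001000) mod 2 = 0+0+0+0+0+0+0+0+0+0+0+0+0+0+0+0+0+0+0+0+0+0+1+0+0+0 mod 2 = 1
  c[28] = d·G[:,28] = (10010110011100101100101010)·(00000000000000000000000100) mod 2 = 0+0+0+0+0+0+0+0+0+0+0+0+0+0+0+0+0+0+0+0+0+0+0+0+0+0 mod 2 = 0
  c[29] = d·G[:,29] = (10010110011100101100101010)·(00000000000000000000000010) mod 2 = 0+0+0+0+0+0+0+0+0+0+0+0+0+0+0+0+0+0+0+0+0+0+0+0+1+0 mod 2 = 1
  c[30] = d·G[:,30] = (10010110011100101100101010)·(00000000000000000000000001) mod 2 = 0+0+0+0+0+0+0+0+0+0+0+0+0+0+0+0+0+0+0+0+0+0+0+0+0+0 mod 2 = 0
Codeword = 0010001101100111100101100101010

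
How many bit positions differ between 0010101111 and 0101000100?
XOR = 0111101011, count of 1s = 7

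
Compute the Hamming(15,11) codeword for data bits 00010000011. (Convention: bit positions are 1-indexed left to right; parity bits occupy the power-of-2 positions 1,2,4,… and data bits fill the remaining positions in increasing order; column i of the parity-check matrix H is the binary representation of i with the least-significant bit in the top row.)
Codeword c = d · G (mod 2), d = 00010000011:
  c[0] = d·G[:,0] = (00010000011)·(11011010101) mod 2 = 0+0+0+1+0+0+0+0+0+0+1 mod 2 = 0
  c[1] = d·G[:,1] = (00010000011)·(10110110011) mod 2 = 0+0+0+1+0+0+0+0+0+1+1 mod 2 = 1
  c[2] = d·G[:,2] = (00010000011)·(10000000000) mod 2 = 0+0+0+0+0+0+0+0+0+0+0 mod 2 = 0
  c[3] = d·G[:,3] = (00010000011)·(01110001111) mod 2 = 0+0+0+1+0+0+0+0+0+1+1 mod 2 = 1
  c[4] = d·G[:,4] = (00010000011)·(01000000000) mod 2 = 0+0+0+0+0+0+0+0+0+0+0 mod 2 = 0
  c[5] = d·G[:,5] = (00010000011)·(00100000000) mod 2 = 0+0+0+0+0+0+0+0+0+0+0 mod 2 = 0
  c[6] = d·G[:,6] = (00010000011)·(00010000000) mod 2 = 0+0+0+1+0+0+0+0+0+0+0 mod 2 = 1
  c[7] = d·G[:,7] = (00010000011)·(00001111111) mod 2 = 0+0+0+0+0+0+0+0+0+1+1 mod 2 = 0
  c[8] = d·G[:,8] = (00010000011)·(00001000000) mod 2 = 0+0+0+0+0+0+0+0+0+0+0 mod 2 = 0
  c[9] = d·G[:,9] = (00010000011)·(00000100000) mod 2 = 0+0+0+0+0+0+0+0+0+0+0 mod 2 = 0
  c[10] = d·G[:,10] = (00010000011)·(00000010000) mod 2 = 0+0+0+0+0+0+0+0+0+0+0 mod 2 = 0
  c[11] = d·G[:,11] = (00010000011)·(00000001000) mod 2 = 0+0+0+0+0+0+0+0+0+0+0 mod 2 = 0
  c[12] = d·G[:,12] = (00010000011)·(00000000100) mod 2 = 0+0+0+0+0+0+0+0+0+0+0 mod 2 = 0
  c[13] = d·G[:,13] = (00010000011)·(00000000010) mod 2 = 0+0+0+0+0+0+0+0+0+1+0 mod 2 = 1
  c[14] = d·G[:,14] = (00010000011)·(00000000001) mod 2 = 0+0+0+0+0+0+0+0+0+0+1 mod 2 = 1
Codeword = 010100100000011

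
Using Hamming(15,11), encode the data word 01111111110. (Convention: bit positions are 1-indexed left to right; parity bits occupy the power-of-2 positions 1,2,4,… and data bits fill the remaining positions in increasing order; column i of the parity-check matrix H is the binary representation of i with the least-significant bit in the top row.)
Codeword c = d · G (mod 2), d = 01111111110:
  c[0] = d·G[:,0] = (01111111110)·(11011010101) mod 2 = 0+1+0+1+1+0+1+0+1+0+0 mod 2 = 1
  c[1] = d·G[:,1] = (01111111110)·(10110110011) mod 2 = 0+0+1+1+0+1+1+0+0+1+0 mod 2 = 1
  c[2] = d·G[:,2] = (01111111110)·(10000000000) mod 2 = 0+0+0+0+0+0+0+0+0+0+0 mod 2 = 0
  c[3] = d·G[:,3] = (01111111110)·(01110001111) mod 2 = 0+1+1+1+0+0+0+1+1+1+0 mod 2 = 0
  c[4] = d·G[:,4] = (01111111110)·(01000000000) mod 2 = 0+1+0+0+0+0+0+0+0+0+0 mod 2 = 1
  c[5] = d·G[:,5] = (01111111110)·(00100000000) mod 2 = 0+0+1+0+0+0+0+0+0+0+0 mod 2 = 1
  c[6] = d·G[:,6] = (01111111110)·(00010000000) mod 2 = 0+0+0+1+0+0+0+0+0+0+0 mod 2 = 1
  c[7] = d·G[:,7] = (01111111110)·(00001111111) mod 2 = 0+0+0+0+1+1+1+1+1+1+0 mod 2 = 0
  c[8] = d·G[:,8] = (01111111110)·(00001000000) mod 2 = 0+0+0+0+1+0+0+0+0+0+0 mod 2 = 1
  c[9] = d·G[:,9] = (01111111110)·(00000100000) mod 2 = 0+0+0+0+0+1+0+0+0+0+0 mod 2 = 1
  c[10] = d·G[:,10] = (01111111110)·(00000010000) mod 2 = 0+0+0+0+0+0+1+0+0+0+0 mod 2 = 1
  c[11] = d·G[:,11] = (01111111110)·(00000001000) mod 2 = 0+0+0+0+0+0+0+1+0+0+0 mod 2 = 1
  c[12] = d·G[:,12] = (01111111110)·(00000000100) mod 2 = 0+0+0+0+0+0+0+0+1+0+0 mod 2 = 1
  c[13] = d·G[:,13] = (01111111110)·(00000000010) mod 2 = 0+0+0+0+0+0+0+0+0+1+0 mod 2 = 1
  c[14] = d·G[:,14] = (01111111110)·(00000000001) mod 2 = 0+0+0+0+0+0+0+0+0+0+0 mod 2 = 0
Codeword = 110011101111110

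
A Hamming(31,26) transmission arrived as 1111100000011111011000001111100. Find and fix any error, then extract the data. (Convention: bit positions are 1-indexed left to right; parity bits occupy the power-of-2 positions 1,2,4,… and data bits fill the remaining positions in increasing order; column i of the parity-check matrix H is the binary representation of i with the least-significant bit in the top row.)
Syndrome s = H · r^T (mod 2), r = 1111100000011111011000001111100:
  s[0] = (1010101010101010101010101010101)·(1111100000011111011000001111100) mod 2 = 1+0+1+0+1+0+0+0+0+0+0+0+1+0+1+0+0+0+1+0+0+0+0+0+1+0+1+0+1+0+0 mod 2 = 1
  s[1] = (0110011001100110011001100110011)·(1111100000011111011000001111100) mod 2 = 0+1+1+0+0+0+0+0+0+0+0+0+0+1+1+0+0+1+1+0+0+0+0+0+0+1+1+0+0+0+0 mod 2 = 0
  s[2] = (0001111000011110000111100001111)·(1111100000011111011000001111100) mod 2 = 0+0+0+1+1+0+0+0+0+0+0+1+1+1+1+0+0+0+0+0+0+0+0+0+0+0+0+1+1+0+0 mod 2 = 0
  s[3] = (0000000111111110000000011111111)·(1111100000011111011000001111100) mod 2 = 0+0+0+0+0+0+0+0+0+0+0+1+1+1+1+0+0+0+0+0+0+0+0+0+1+1+1+1+1+0+0 mod 2 = 1
  s[4] = (0000000000000001111111111111111)·(1111100000011111011000001111100) mod 2 = 0+0+0+0+0+0+0+0+0+0+0+0+0+0+0+1+0+1+1+0+0+0+0+0+1+1+1+1+1+0+0 mod 2 = 0
Syndrome = 10010
Column 9 of H equals this syndrome → error at bit 9 (1-indexed).
Flip bit 9: 1111100000011111011000001111100 → 1111100010011111011000001111100
Extract data bits at positions {3,5,6,7,9,10,11,12,13,14,15,17,18,19,20,21,22,23,24,25,26,27,28,29,30,31}: 11001001111011000001111100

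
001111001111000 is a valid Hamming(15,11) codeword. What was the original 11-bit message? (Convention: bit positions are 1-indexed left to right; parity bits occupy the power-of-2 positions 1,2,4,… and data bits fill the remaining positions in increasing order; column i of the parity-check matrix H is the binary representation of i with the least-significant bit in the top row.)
Parity bits occupy power-of-2 positions; data bits are at positions {3,5,6,7,9,10,11,12,13,14,15} (1-indexed).
Extract: c[3]=1 c[5]=1 c[6]=1 c[7]=0 c[9]=1 c[10]=1 c[11]=1 c[12]=1 c[13]=0 c[14]=0 c[15]=0
Data = 11101111000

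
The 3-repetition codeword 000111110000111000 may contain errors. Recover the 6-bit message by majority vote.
Split into 3-bit blocks and majority-vote each:
  block 1 = 000: 0 ones, 3 zeros → 0
  block 2 = 111: 3 ones, 0 zeros → 1
  block 3 = 110: 2 ones, 1 zeros → 1
  block 4 = 000: 0 ones, 3 zeros → 0
  block 5 = 111: 3 ones, 0 zeros → 1
  block 6 = 000: 0 ones, 3 zeros → 0
Decoded = 011010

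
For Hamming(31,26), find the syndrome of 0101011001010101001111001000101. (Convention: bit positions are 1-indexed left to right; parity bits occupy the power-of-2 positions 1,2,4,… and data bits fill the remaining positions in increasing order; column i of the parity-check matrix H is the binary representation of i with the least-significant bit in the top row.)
Syndrome s = H · r^T (mod 2), r = 0101011001010101001111001000101:
  s[0] = (1010101010101010101010101010101)·(0101011001010101001111001000101) mod 2 = 0+0+0+0+0+0+1+0+0+0+0+0+0+0+0+0+0+0+1+0+1+0+0+0+1+0+0+0+1+0+1 mod 2 = 0
  s[1] = (0110011001100110011001100110011)·(0101011001010101001111001000101) mod 2 = 0+1+0+0+0+1+1+0+0+1+0+0+0+1+0+0+0+0+1+0+0+1+0+0+0+0+0+0+0+0+1 mod 2 = 0
  s[2] = (0001111000011110000111100001111)·(0101011001010101001111001000101) mod 2 = 0+0+0+1+0+1+1+0+0+0+0+1+0+1+0+0+0+0+0+1+1+1+0+0+0+0+0+0+1+0+1 mod 2 = 0
  s[3] = (0000000111111110000000011111111)·(0101011001010101001111001000101) mod 2 = 0+0+0+0+0+0+0+0+0+1+0+1+0+1+0+0+0+0+0+0+0+0+0+0+1+0+0+0+1+0+1 mod 2 = 0
  s[4] = (0000000000000001111111111111111)·(0101011001010101001111001000101) mod 2 = 0+0+0+0+0+0+0+0+0+0+0+0+0+0+0+1+0+0+1+1+1+1+0+0+1+0+0+0+1+0+1 mod 2 = 0
Syndrome = 00000
s = 0: no error detected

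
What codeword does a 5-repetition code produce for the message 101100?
Repeat each bit 5× and concatenate:
1→11111  0→00000  1→11111  1→11111  0→00000  0→00000
Codeword = 111110000011111111110000000000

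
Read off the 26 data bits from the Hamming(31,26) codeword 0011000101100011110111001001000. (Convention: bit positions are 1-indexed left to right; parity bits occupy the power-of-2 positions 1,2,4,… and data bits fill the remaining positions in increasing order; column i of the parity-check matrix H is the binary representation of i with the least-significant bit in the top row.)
Parity bits occupy power-of-2 positions; data bits are at positions {3,5,6,7,9,10,11,12,13,14,15,17,18,19,20,21,22,23,24,25,26,27,28,29,30,31} (1-indexed).
Extract: c[3]=1 c[5]=0 c[6]=0 c[7]=0 c[9]=0 c[10]=1 c[11]=1 c[12]=0 c[13]=0 c[14]=0 c[15]=1 c[17]=1 c[18]=1 c[19]=0 c[20]=1 c[21]=1 c[22]=1 c[23]=0 c[24]=0 c[25]=1 c[26]=0 c[27]=0 c[28]=1 c[29]=0 c[30]=0 c[31]=0
Data = 10000110001110111001001000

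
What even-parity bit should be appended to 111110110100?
Sum of data bits: 1+1+1+1+1+0+1+1+0+1+0+0 = 8.
8 mod 2 = 0, so parity bit = 0.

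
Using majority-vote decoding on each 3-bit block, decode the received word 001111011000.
Split into 3-bit blocks and majority-vote each:
  block 1 = 001: 1 ones, 2 zeros → 0
  block 2 = 111: 3 ones, 0 zeros → 1
  block 3 = 011: 2 ones, 1 zeros → 1
  block 4 = 000: 0 ones, 3 zeros → 0
Decoded = 0110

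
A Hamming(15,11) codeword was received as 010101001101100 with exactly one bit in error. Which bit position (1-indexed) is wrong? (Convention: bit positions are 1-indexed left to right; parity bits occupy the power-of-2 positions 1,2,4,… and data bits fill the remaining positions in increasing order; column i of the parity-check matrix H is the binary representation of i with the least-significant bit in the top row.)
Syndrome s = H · r^T (mod 2), r = 010101001101100:
  s[0] = (101010101010101)·(010101001101100) mod 2 = 0+0+0+0+0+0+0+0+1+0+0+0+1+0+0 mod 2 = 0
  s[1] = (011001100110011)·(010101001101100) mod 2 = 0+1+0+0+0+1+0+0+0+1+0+0+0+0+0 mod 2 = 1
  s[2] = (000111100001111)·(010101001101100) mod 2 = 0+0+0+1+0+1+0+0+0+0+0+1+1+0+0 mod 2 = 0
  s[3] = (000000011111111)·(010101001101100) mod 2 = 0+0+0+0+0+0+0+0+1+1+0+1+1+0+0 mod 2 = 0
Syndrome = 0100
Column i of H is the binary representation of i, so the syndrome is the binary index of the flipped bit.
Read s = 0100 with s[0] as LSB: 0·2^0 + 1·2^1 + 0·2^2 + 0·2^3 = 2.
Error is at bit position 2.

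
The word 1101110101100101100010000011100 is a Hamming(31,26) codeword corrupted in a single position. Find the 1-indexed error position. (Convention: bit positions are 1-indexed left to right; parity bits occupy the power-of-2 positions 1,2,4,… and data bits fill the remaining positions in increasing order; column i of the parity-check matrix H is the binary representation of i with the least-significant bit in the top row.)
Syndrome s = H · r^T (mod 2), r = 1101110101100101100010000011100:
  s[0] = (1010101010101010101010101010101)·(1101110101100101100010000011100) mod 2 = 1+0+0+0+1+0+0+0+0+0+1+0+0+0+0+0+1+0+0+0+1+0+0+0+0+0+1+0+1+0+0 mod 2 = 1
  s[1] = (0110011001100110011001100110011)·(1101110101100101100010000011100) mod 2 = 0+1+0+0+0+1+0+0+0+1+1+0+0+1+0+0+0+0+0+0+0+0+0+0+0+0+1+0+0+0+0 mod 2 = 0
  s[2] = (0001111000011110000111100001111)·(1101110101100101100010000011100) mod 2 = 0+0+0+1+1+1+0+0+0+0+0+0+0+1+0+0+0+0+0+0+1+0+0+0+0+0+0+1+1+0+0 mod 2 = 1
  s[3] = (0000000111111110000000011111111)·(1101110101100101100010000011100) mod 2 = 0+0+0+0+0+0+0+1+0+1+1+0+0+1+0+0+0+0+0+0+0+0+0+0+0+0+1+1+1+0+0 mod 2 = 1
  s[4] = (0000000000000001111111111111111)·(1101110101100101100010000011100) mod 2 = 0+0+0+0+0+0+0+0+0+0+0+0+0+0+0+1+1+0+0+0+1+0+0+0+0+0+1+1+1+0+0 mod 2 = 0
Syndrome = 10110
Column i of H is the binary representation of i, so the syndrome is the binary index of the flipped bit.
Read s = 10110 with s[0] as LSB: 1·2^0 + 0·2^1 + 1·2^2 + 1·2^3 + 0·2^4 = 13.
Error is at bit position 13.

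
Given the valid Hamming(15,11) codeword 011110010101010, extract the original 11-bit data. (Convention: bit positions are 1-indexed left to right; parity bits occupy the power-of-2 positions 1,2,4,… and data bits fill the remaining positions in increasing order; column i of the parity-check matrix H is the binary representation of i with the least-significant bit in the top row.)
Parity bits occupy power-of-2 positions; data bits are at positions {3,5,6,7,9,10,11,12,13,14,15} (1-indexed).
Extract: c[3]=1 c[5]=1 c[6]=0 c[7]=0 c[9]=0 c[10]=1 c[11]=0 c[12]=1 c[13]=0 c[14]=1 c[15]=0
Data = 11000101010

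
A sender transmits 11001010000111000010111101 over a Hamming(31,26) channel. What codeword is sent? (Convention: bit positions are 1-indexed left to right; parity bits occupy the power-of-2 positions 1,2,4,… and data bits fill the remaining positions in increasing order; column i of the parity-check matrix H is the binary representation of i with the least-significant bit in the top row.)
Codeword c = d · G (mod 2), d = 11001010000111000010111101:
  c[0] = d·G[:,0] = (11001010000111000010111101)·(11011010101101010101010101) mod 2 = 1+1+0+0+1+0+1+0+0+0+0+1+0+1+0+0+0+0+0+0+0+1+0+1+0+1 mod 2 = 1
  c[1] = d·G[:,1] = (11001010000111000010111101)·(10110110011011001100110011) mod 2 = 1+0+0+0+0+0+1+0+0+0+0+0+1+1+0+0+0+0+0+0+1+1+0+0+0+1 mod 2 = 1
  c[2] = d·G[:,2] = (11001010000111000010111101)·(10000000000000000000000000) mod 2 = 1+0+0+0+0+0+0+0+0+0+0+0+0+0+0+0+0+0+0+0+0+0+0+0+0+0 mod 2 = 1
  c[3] = d·G[:,3] = (11001010000111000010111101)·(01110001111000111100001111) mod 2 = 0+1+0+0+0+0+0+0+0+0+0+0+0+0+0+0+0+0+0+0+0+0+1+1+0+1 mod 2 = 0
  c[4] = d·G[:,4] = (11001010000111000010111101)·(01000000000000000000000000) mod 2 = 0+1+0+0+0+0+0+0+0+0+0+0+0+0+0+0+0+0+0+0+0+0+0+0+0+0 mod 2 = 1
  c[5] = d·G[:,5] = (11001010000111000010111101)·(00100000000000000000000000) mod 2 = 0+0+0+0+0+0+0+0+0+0+0+0+0+0+0+0+0+0+0+0+0+0+0+0+0+0 mod 2 = 0
  c[6] = d·G[:,6] = (11001010000111000010111101)·(00010000000000000000000000) mod 2 = 0+0+0+0+0+0+0+0+0+0+0+0+0+0+0+0+0+0+0+0+0+0+0+0+0+0 mod 2 = 0
  c[7] = d·G[:,7] = (11001010000111000010111101)·(00001111111000000011111111) mod 2 = 0+0+0+0+1+0+1+0+0+0+0+0+0+0+0+0+0+0+1+0+1+1+1+1+0+1 mod 2 = 0
  c[8] = d·G[:,8] = (11001010000111000010111101)·(00001000000000000000000000) mod 2 = 0+0+0+0+1+0+0+0+0+0+0+0+0+0+0+0+0+0+0+0+0+0+0+0+0+0 mod 2 = 1
  c[9] = d·G[:,9] = (11001010000111000010111101)·(00000100000000000000000000) mod 2 = 0+0+0+0+0+0+0+0+0+0+0+0+0+0+0+0+0+0+0+0+0+0+0+0+0+0 mod 2 = 0
  c[10] = d·G[:,10] = (11001010000111000010111101)·(00000010000000000000000000) mod 2 = 0+0+0+0+0+0+1+0+0+0+0+0+0+0+0+0+0+0+0+0+0+0+0+0+0+0 mod 2 = 1
  c[11] = d·G[:,11] = (11001010000111000010111101)·(00000001000000000000000000) mod 2 = 0+0+0+0+0+0+0+0+0+0+0+0+0+0+0+0+0+0+0+0+0+0+0+0+0+0 mod 2 = 0
  c[12] = d·G[:,12] = (11001010000111000010111101)·(00000000100000000000000000) mod 2 = 0+0+0+0+0+0+0+0+0+0+0+0+0+0+0+0+0+0+0+0+0+0+0+0+0+0 mod 2 = 0
  c[13] = d·G[:,13] = (11001010000111000010111101)·(00000000010000000000000000) mod 2 = 0+0+0+0+0+0+0+0+0+0+0+0+0+0+0+0+0+0+0+0+0+0+0+0+0+0 mod 2 = 0
  c[14] = d·G[:,14] = (11001010000111000010111101)·(00000000001000000000000000) mod 2 = 0+0+0+0+0+0+0+0+0+0+0+0+0+0+0+0+0+0+0+0+0+0+0+0+0+0 mod 2 = 0
  c[15] = d·G[:,15] = (11001010000111000010111101)·(00000000000111111111111111) mod 2 = 0+0+0+0+0+0+0+0+0+0+0+1+1+1+0+0+0+0+1+0+1+1+1+1+0+1 mod 2 = 1
  c[16] = d·G[:,16] = (11001010000111000010111101)·(00000000000100000000000000) mod 2 = 0+0+0+0+0+0+0+0+0+0+0+1+0+0+0+0+0+0+0+0+0+0+0+0+0+0 mod 2 = 1
  c[17] = d·G[:,17] = (11001010000111000010111101)·(00000000000010000000000000) mod 2 = 0+0+0+0+0+0+0+0+0+0+0+0+1+0+0+0+0+0+0+0+0+0+0+0+0+0 mod 2 = 1
  c[18] = d·G[:,18] = (11001010000111000010111101)·(00000000000001000000000000) mod 2 = 0+0+0+0+0+0+0+0+0+0+0+0+0+1+0+0+0+0+0+0+0+0+0+0+0+0 mod 2 = 1
  c[19] = d·G[:,19] = (11001010000111000010111101)·(00000000000000100000000000) mod 2 = 0+0+0+0+0+0+0+0+0+0+0+0+0+0+0+0+0+0+0+0+0+0+0+0+0+0 mod 2 = 0
  c[20] = d·G[:,20] = (11001010000111000010111101)·(00000000000000010000000000) mod 2 = 0+0+0+0+0+0+0+0+0+0+0+0+0+0+0+0+0+0+0+0+0+0+0+0+0+0 mod 2 = 0
  c[21] = d·G[:,21] = (11001010000111000010111101)·(00000000000000001000000000) mod 2 = 0+0+0+0+0+0+0+0+0+0+0+0+0+0+0+0+0+0+0+0+0+0+0+0+0+0 mod 2 = 0
  c[22] = d·G[:,22] = (11001010000111000010111101)·(00000000000000000100000000) mod 2 = 0+0+0+0+0+0+0+0+0+0+0+0+0+0+0+0+0+0+0+0+0+0+0+0+0+0 mod 2 = 0
  c[23] = d·G[:,23] = (11001010000111000010111101)·(00000000000000000010000000) mod 2 = 0+0+0+0+0+0+0+0+0+0+0+0+0+0+0+0+0+0+1+0+0+0+0+0+0+0 mod 2 = 1
  c[24] = d·G[:,24] = (11001010000111000010111101)·(00000000000000000001000000) mod 2 = 0+0+0+0+0+0+0+0+0+0+0+0+0+0+0+0+0+0+0+0+0+0+0+0+0+0 mod 2 = 0
  c[25] = d·G[:,25] = (11001010000111000010111101)·(00000000000000000000100000) mod 2 = 0+0+0+0+0+0+0+0+0+0+0+0+0+0+0+0+0+0+0+0+1+0+0+0+0+0 mod 2 = 1
  c[26] = d·G[:,26] = (11001010000111000010111101)·(00000000000000000000010000) mod 2 = 0+0+0+0+0+0+0+0+0+0+0+0+0+0+0+0+0+0+0+0+0+1+0+0+0+0 mod 2 = 1
  c[27] = d·G[:,27] = (11001010000111000010111101)·(00000000000000000000001000) mod 2 = 0+0+0+0+0+0+0+0+0+0+0+0+0+0+0+0+0+0+0+0+0+0+1+0+0+0 mod 2 = 1
  c[28] = d·G[:,28] = (11001010000111000010111101)·(00000000000000000000000100) mod 2 = 0+0+0+0+0+0+0+0+0+0+0+0+0+0+0+0+0+0+0+0+0+0+0+1+0+0 mod 2 = 1
  c[29] = d·G[:,29] = (11001010000111000010111101)·(00000000000000000000000010) mod 2 = 0+0+0+0+0+0+0+0+0+0+0+0+0+0+0+0+0+0+0+0+0+0+0+0+0+0 mod 2 = 0
  c[30] = d·G[:,30] = (11001010000111000010111101)·(00000000000000000000000001) mod 2 = 0+0+0+0+0+0+0+0+0+0+0+0+0+0+0+0+0+0+0+0+0+0+0+0+0+1 mod 2 = 1
Codeword = 1110100010100001111000010111101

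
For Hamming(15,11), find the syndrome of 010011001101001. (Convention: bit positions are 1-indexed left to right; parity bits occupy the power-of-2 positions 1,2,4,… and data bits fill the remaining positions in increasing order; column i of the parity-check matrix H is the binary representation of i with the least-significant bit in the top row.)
Syndrome s = H · r^T (mod 2), r = 010011001101001:
  s[0] = (101010101010101)·(010011001101001) mod 2 = 0+0+0+0+1+0+0+0+1+0+0+0+0+0+1 mod 2 = 1
  s[1] = (011001100110011)·(010011001101001) mod 2 = 0+1+0+0+0+1+0+0+0+1+0+0+0+0+1 mod 2 = 0
  s[2] = (000111100001111)·(010011001101001) mod 2 = 0+0+0+0+1+1+0+0+0+0+0+1+0+0+1 mod 2 = 0
  s[3] = (000000011111111)·(010011001101001) mod 2 = 0+0+0+0+0+0+0+0+1+1+0+1+0+0+1 mod 2 = 0
Syndrome = 1000
Non-zero syndrome: error at position 1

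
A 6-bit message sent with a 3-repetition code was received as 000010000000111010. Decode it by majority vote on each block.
Split into 3-bit blocks and majority-vote each:
  block 1 = 000: 0 ones, 3 zeros → 0
  block 2 = 010: 1 ones, 2 zeros → 0
  block 3 = 000: 0 ones, 3 zeros → 0
  block 4 = 000: 0 ones, 3 zeros → 0
  block 5 = 111: 3 ones, 0 zeros → 1
  block 6 = 010: 1 ones, 2 zeros → 0
Decoded = 000010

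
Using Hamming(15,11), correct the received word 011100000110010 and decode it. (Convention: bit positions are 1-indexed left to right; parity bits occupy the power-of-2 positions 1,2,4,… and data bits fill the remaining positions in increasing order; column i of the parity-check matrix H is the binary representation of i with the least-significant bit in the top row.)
Syndrome s = H · r^T (mod 2), r = 011100000110010:
  s[0] = (101010101010101)·(011100000110010) mod 2 = 0+0+1+0+0+0+0+0+0+0+1+0+0+0+0 mod 2 = 0
  s[1] = (011001100110011)·(011100000110010) mod 2 = 0+1+1+0+0+0+0+0+0+1+1+0+0+1+0 mod 2 = 1
  s[2] = (000111100001111)·(011100000110010) mod 2 = 0+0+0+1+0+0+0+0+0+0+0+0+0+1+0 mod 2 = 0
  s[3] = (000000011111111)·(011100000110010) mod 2 = 0+0+0+0+0+0+0+0+0+1+1+0+0+1+0 mod 2 = 1
Syndrome = 0101
Column 10 of H equals this syndrome → error at bit 10 (1-indexed).
Flip bit 10: 011100000110010 → 011100000010010
Extract data bits at positions {3,5,6,7,9,10,11,12,13,14,15}: 10000010010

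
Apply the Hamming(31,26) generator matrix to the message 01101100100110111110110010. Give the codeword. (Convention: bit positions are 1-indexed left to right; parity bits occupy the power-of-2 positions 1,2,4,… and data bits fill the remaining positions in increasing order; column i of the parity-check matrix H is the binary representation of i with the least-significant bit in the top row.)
Codeword c = d · G (mod 2), d = 01101100100110111110110010:
  c[0] = d·G[:,0] = (01101100100110111110110010)·(11011010101101010101010101) mod 2 = 0+1+0+0+1+0+0+0+1+0+0+1+0+0+0+1+0+1+0+0+0+1+0+0+0+0 mod 2 = 1
  c[1] = d·G[:,1] = (01101100100110111110110010)·(10110110011011001100110011) mod 2 = 0+0+1+0+0+1+0+0+0+0+0+0+1+0+0+0+1+1+0+0+1+1+0+0+1+0 mod 2 = 0
  c[2] = d·G[:,2] = (01101100100110111110110010)·(10000000000000000000000000) mod 2 = 0+0+0+0+0+0+0+0+0+0+0+0+0+0+0+0+0+0+0+0+0+0+0+0+0+0 mod 2 = 0
  c[3] = d·G[:,3] = (01101100100110111110110010)·(01110001111000111100001111) mod 2 = 0+1+1+0+0+0+0+0+1+0+0+0+0+0+1+1+1+1+0+0+0+0+0+0+1+0 mod 2 = 0
  c[4] = d·G[:,4] = (01101100100110111110110010)·(01000000000000000000000000) mod 2 = 0+1+0+0+0+0+0+0+0+0+0+0+0+0+0+0+0+0+0+0+0+0+0+0+0+0 mod 2 = 1
  c[5] = d·G[:,5] = (01101100100110111110110010)·(00100000000000000000000000) mod 2 = 0+0+1+0+0+0+0+0+0+0+0+0+0+0+0+0+0+0+0+0+0+0+0+0+0+0 mod 2 = 1
  c[6] = d·G[:,6] = (01101100100110111110110010)·(00010000000000000000000000) mod 2 = 0+0+0+0+0+0+0+0+0+0+0+0+0+0+0+0+0+0+0+0+0+0+0+0+0+0 mod 2 = 0
  c[7] = d·G[:,7] = (01101100100110111110110010)·(00001111111000000011111111) mod 2 = 0+0+0+0+1+1+0+0+1+0+0+0+0+0+0+0+0+0+1+0+1+1+0+0+1+0 mod 2 = 1
  c[8] = d·G[:,8] = (01101100100110111110110010)·(00001000000000000000000000) mod 2 = 0+0+0+0+1+0+0+0+0+0+0+0+0+0+0+0+0+0+0+0+0+0+0+0+0+0 mod 2 = 1
  c[9] = d·G[:,9] = (01101100100110111110110010)·(00000100000000000000000000) mod 2 = 0+0+0+0+0+1+0+0+0+0+0+0+0+0+0+0+0+0+0+0+0+0+0+0+0+0 mod 2 = 1
  c[10] = d·G[:,10] = (01101100100110111110110010)·(00000010000000000000000000) mod 2 = 0+0+0+0+0+0+0+0+0+0+0+0+0+0+0+0+0+0+0+0+0+0+0+0+0+0 mod 2 = 0
  c[11] = d·G[:,11] = (01101100100110111110110010)·(00000001000000000000000000) mod 2 = 0+0+0+0+0+0+0+0+0+0+0+0+0+0+0+0+0+0+0+0+0+0+0+0+0+0 mod 2 = 0
  c[12] = d·G[:,12] = (01101100100110111110110010)·(00000000100000000000000000) mod 2 = 0+0+0+0+0+0+0+0+1+0+0+0+0+0+0+0+0+0+0+0+0+0+0+0+0+0 mod 2 = 1
  c[13] = d·G[:,13] = (01101100100110111110110010)·(00000000010000000000000000) mod 2 = 0+0+0+0+0+0+0+0+0+0+0+0+0+0+0+0+0+0+0+0+0+0+0+0+0+0 mod 2 = 0
  c[14] = d·G[:,14] = (01101100100110111110110010)·(00000000001000000000000000) mod 2 = 0+0+0+0+0+0+0+0+0+0+0+0+0+0+0+0+0+0+0+0+0+0+0+0+0+0 mod 2 = 0
  c[15] = d·G[:,15] = (01101100100110111110110010)·(00000000000111111111111111) mod 2 = 0+0+0+0+0+0+0+0+0+0+0+1+1+0+1+1+1+1+1+0+1+1+0+0+1+0 mod 2 = 0
  c[16] = d·G[:,16] = (01101100100110111110110010)·(00000000000100000000000000) mod 2 = 0+0+0+0+0+0+0+0+0+0+0+1+0+0+0+0+0+0+0+0+0+0+0+0+0+0 mod 2 = 1
  c[17] = d·G[:,17] = (01101100100110111110110010)·(00000000000010000000000000) mod 2 = 0+0+0+0+0+0+0+0+0+0+0+0+1+0+0+0+0+0+0+0+0+0+0+0+0+0 mod 2 = 1
  c[18] = d·G[:,18] = (01101100100110111110110010)·(00000000000001000000000000) mod 2 = 0+0+0+0+0+0+0+0+0+0+0+0+0+0+0+0+0+0+0+0+0+0+0+0+0+0 mod 2 = 0
  c[19] = d·G[:,19] = (01101100100110111110110010)·(00000000000000100000000000) mod 2 = 0+0+0+0+0+0+0+0+0+0+0+0+0+0+1+0+0+0+0+0+0+0+0+0+0+0 mod 2 = 1
  c[20] = d·G[:,20] = (01101100100110111110110010)·(00000000000000010000000000) mod 2 = 0+0+0+0+0+0+0+0+0+0+0+0+0+0+0+1+0+0+0+0+0+0+0+0+0+0 mod 2 = 1
  c[21] = d·G[:,21] = (01101100100110111110110010)·(00000000000000001000000000) mod 2 = 0+0+0+0+0+0+0+0+0+0+0+0+0+0+0+0+1+0+0+0+0+0+0+0+0+0 mod 2 = 1
  c[22] = d·G[:,22] = (01101100100110111110110010)·(00000000000000000100000000) mod 2 = 0+0+0+0+0+0+0+0+0+0+0+0+0+0+0+0+0+1+0+0+0+0+0+0+0+0 mod 2 = 1
  c[23] = d·G[:,23] = (01101100100110111110110010)·(00000000000000000010000000) mod 2 = 0+0+0+0+0+0+0+0+0+0+0+0+0+0+0+0+0+0+1+0+0+0+0+0+0+0 mod 2 = 1
  c[24] = d·G[:,24] = (01101100100110111110110010)·(00000000000000000001000000) mod 2 = 0+0+0+0+0+0+0+0+0+0+0+0+0+0+0+0+0+0+0+0+0+0+0+0+0+0 mod 2 = 0
  c[25] = d·G[:,25] = (01101100100110111110110010)·(00000000000000000000100000) mod 2 = 0+0+0+0+0+0+0+0+0+0+0+0+0+0+0+0+0+0+0+0+1+0+0+0+0+0 mod 2 = 1
  c[26] = d·G[:,26] = (01101100100110111110110010)·(00000000000000000000010000) mod 2 = 0+0+0+0+0+0+0+0+0+0+0+0+0+0+0+0+0+0+0+0+0+1+0+0+0+0 mod 2 = 1
  c[27] = d·G[:,27] = (01101100100110111110110010)·(00000000000000000000001000) mod 2 = 0+0+0+0+0+0+0+0+0+0+0+0+0+0+0+0+0+0+0+0+0+0+0+0+0+0 mod 2 = 0
  c[28] = d·G[:,28] = (01101100100110111110110010)·(00000000000000000000000100) mod 2 = 0+0+0+0+0+0+0+0+0+0+0+0+0+0+0+0+0+0+0+0+0+0+0+0+0+0 mod 2 = 0
  c[29] = d·G[:,29] = (01101100100110111110110010)·(00000000000000000000000010) mod 2 = 0+0+0+0+0+0+0+0+0+0+0+0+0+0+0+0+0+0+0+0+0+0+0+0+1+0 mod 2 = 1
  c[30] = d·G[:,30] = (01101100100110111110110010)·(00000000000000000000000001) mod 2 = 0+0+0+0+0+0+0+0+0+0+0+0+0+0+0+0+0+0+0+0+0+0+0+0+0+0 mod 2 = 0
Codeword = 1000110111001000110111110110010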